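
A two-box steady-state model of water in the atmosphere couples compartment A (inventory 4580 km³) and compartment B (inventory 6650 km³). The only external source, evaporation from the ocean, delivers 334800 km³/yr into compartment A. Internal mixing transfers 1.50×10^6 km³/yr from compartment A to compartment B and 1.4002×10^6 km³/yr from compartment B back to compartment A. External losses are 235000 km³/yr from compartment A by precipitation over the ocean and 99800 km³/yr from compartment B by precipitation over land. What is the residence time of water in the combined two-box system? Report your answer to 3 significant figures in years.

Treat the two boxes together as one reservoir: the mixing fluxes between them are internal recycling, so τ = ΣM / Σ(external losses).
M_total = 4580 + 6650 = 11230 km³.
ΣF_external_out = 235000 + 99800 = 334800 km³/yr.
τ = M_total / ΣF_ext = 11230 / 334800 = 0.03354 yr.

0.0335 yr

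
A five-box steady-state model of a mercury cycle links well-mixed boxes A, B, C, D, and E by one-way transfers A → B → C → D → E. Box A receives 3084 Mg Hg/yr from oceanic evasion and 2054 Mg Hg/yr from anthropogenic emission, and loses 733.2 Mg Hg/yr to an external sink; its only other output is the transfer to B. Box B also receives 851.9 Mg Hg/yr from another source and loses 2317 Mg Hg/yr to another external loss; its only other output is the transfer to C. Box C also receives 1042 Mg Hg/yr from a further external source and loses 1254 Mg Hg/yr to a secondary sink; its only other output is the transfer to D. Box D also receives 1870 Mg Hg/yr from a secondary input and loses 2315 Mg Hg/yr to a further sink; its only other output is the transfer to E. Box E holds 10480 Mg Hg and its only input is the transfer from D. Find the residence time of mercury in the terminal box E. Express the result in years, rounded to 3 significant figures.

4.59 yr

Box A: F(A→B) = (3084 + 2054) − 733.2 = 4404.8 Mg Hg/yr.
Box B: F(B→C) = (4404.8 + 851.9) − 2317 = 2939.7 Mg Hg/yr.
Box C: F(C→D) = (2939.7 + 1042) − 1254 = 2727.7 Mg Hg/yr.
Box D: F(D→E) = (2727.7 + 1870) − 2315 = 2282.7 Mg Hg/yr.
Box E throughput = its input = 2282.7 Mg Hg/yr; τ = 10480 / 2282.7 = 4.591 yr.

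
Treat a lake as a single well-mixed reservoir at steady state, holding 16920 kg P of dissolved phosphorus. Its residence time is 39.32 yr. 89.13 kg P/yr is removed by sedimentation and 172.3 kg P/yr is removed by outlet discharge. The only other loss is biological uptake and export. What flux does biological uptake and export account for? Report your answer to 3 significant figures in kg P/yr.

169 kg P/yr

Total removal F = M/τ = 16920 / 39.32 = 430.3 kg P/yr.
Biological uptake and export = F − (89.13 + 172.3) = 430.3 − 261.4 = 168.9 kg P/yr.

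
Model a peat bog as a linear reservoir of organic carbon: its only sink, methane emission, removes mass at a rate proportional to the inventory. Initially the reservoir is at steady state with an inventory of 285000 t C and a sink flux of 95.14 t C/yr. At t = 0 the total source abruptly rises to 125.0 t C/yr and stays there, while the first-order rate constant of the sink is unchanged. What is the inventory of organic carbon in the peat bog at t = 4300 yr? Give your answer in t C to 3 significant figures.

353000 t C

The sink rate constant is k = F₀/M₀ = 95.14/285000 = 0.0003338 yr⁻¹.
Solving dM/dt = F₁ − kM with M(0) = M₀ gives M(t) = F₁/k + (M₀ − F₁/k)·e^(−kt).
F₁/k = 125.0/0.0003338 = 374450 t C; kt = 0.0003338 × 4300 = 1.435, e^(−kt) = 0.2380.
M(4300) = 374450 + (285000 − 374450) × 0.2380 = 374450 − 21290 = 353160 t C.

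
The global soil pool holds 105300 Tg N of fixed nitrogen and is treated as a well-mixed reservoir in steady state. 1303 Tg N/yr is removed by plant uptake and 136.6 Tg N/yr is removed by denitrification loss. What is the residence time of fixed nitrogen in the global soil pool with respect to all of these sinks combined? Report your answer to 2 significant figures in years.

Total removal flux = 1303 + 136.6 = 1439.6 Tg N/yr.
τ = M / ΣF_out = 105300 / 1439.6 = 73.15 yr.

73 yr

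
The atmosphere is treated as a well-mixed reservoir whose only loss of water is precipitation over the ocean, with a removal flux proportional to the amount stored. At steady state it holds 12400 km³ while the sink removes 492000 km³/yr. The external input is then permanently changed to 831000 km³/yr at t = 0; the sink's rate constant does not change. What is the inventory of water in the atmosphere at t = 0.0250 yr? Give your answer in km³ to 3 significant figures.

17800 km³

The sink rate constant is k = F₀/M₀ = 492000/12400 = 39.68 yr⁻¹.
Solving dM/dt = F₁ − kM with M(0) = M₀ gives M(t) = F₁/k + (M₀ − F₁/k)·e^(−kt).
F₁/k = 831000/39.68 = 20944 km³; kt = 39.68 × 0.0250 = 0.9919, e^(−kt) = 0.3709.
M(0.0250) = 20944 + (12400 − 20944) × 0.3709 = 20944 − 3169 = 17775 km³.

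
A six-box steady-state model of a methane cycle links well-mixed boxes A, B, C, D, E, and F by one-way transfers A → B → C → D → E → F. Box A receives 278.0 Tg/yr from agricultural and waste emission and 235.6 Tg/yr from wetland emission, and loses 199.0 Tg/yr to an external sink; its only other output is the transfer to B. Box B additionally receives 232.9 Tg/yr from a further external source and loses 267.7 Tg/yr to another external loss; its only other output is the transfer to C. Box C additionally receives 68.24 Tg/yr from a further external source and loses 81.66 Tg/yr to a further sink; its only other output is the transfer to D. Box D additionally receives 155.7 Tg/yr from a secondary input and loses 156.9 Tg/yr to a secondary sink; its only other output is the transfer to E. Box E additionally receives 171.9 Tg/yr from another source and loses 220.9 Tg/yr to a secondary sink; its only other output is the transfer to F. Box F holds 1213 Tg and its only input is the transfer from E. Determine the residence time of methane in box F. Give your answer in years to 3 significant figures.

5.61 yr

Box A: F(A→B) = (278.0 + 235.6) − 199.0 = 314.60 Tg/yr.
Box B: F(B→C) = (314.60 + 232.9) − 267.7 = 279.80 Tg/yr.
Box C: F(C→D) = (279.80 + 68.24) − 81.66 = 266.38 Tg/yr.
Box D: F(D→E) = (266.38 + 155.7) − 156.9 = 265.18 Tg/yr.
Box E: F(E→F) = (265.18 + 171.9) − 220.9 = 216.18 Tg/yr.
Box F throughput = its input = 216.18 Tg/yr; τ = 1213 / 216.18 = 5.611 yr.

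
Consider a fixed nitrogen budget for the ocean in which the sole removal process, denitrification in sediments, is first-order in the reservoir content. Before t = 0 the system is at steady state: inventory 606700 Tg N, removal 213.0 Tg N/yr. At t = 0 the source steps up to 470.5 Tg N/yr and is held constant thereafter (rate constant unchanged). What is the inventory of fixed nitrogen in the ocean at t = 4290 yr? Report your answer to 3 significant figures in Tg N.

1.18×10^6 Tg N

The sink rate constant is k = F₀/M₀ = 213.0/606700 = 0.0003511 yr⁻¹.
Solving dM/dt = F₁ − kM with M(0) = M₀ gives M(t) = F₁/k + (M₀ − F₁/k)·e^(−kt).
F₁/k = 470.5/0.0003511 = 1.3402×10^6 Tg N; kt = 0.0003511 × 4290 = 1.506, e^(−kt) = 0.2218.
M(4290) = 1.3402×10^6 + (606700 − 1.3402×10^6) × 0.2218 = 1.3402×10^6 − 162700 = 1.1775×10^6 Tg N.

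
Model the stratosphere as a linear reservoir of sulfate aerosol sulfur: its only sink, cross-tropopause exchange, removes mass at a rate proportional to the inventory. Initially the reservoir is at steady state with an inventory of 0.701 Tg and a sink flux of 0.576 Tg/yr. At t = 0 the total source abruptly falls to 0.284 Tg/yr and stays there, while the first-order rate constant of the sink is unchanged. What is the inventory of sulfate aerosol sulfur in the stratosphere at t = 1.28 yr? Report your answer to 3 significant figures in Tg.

The sink rate constant is k = F₀/M₀ = 0.576/0.701 = 0.8217 yr⁻¹.
Solving dM/dt = F₁ − kM with M(0) = M₀ gives M(t) = F₁/k + (M₀ − F₁/k)·e^(−kt).
F₁/k = 0.284/0.8217 = 0.34563 Tg; kt = 0.8217 × 1.28 = 1.052, e^(−kt) = 0.3493.
M(1.28) = 0.34563 + (0.701 − 0.34563) × 0.3493 = 0.34563 + 0.1241 = 0.46977 Tg.

0.470 Tg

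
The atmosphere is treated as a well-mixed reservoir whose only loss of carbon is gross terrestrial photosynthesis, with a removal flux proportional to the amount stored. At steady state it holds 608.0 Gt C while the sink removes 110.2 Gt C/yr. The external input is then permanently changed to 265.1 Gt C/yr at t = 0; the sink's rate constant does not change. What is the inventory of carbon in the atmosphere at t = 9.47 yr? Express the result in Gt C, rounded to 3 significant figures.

1310 Gt C

τ = M₀/F₀ = 608.0/110.2 = 5.517 yr; rate constant k = 1/τ.
New steady state M_∞ = F₁/k = F₁·τ = 265.1 × 5.517 = 1462.6 Gt C.
M(t) = M_∞ + (M₀ − M_∞)·e^(−t/τ); t/τ = 9.47/5.517 = 1.716, so e^(−t/τ) = 0.1797.
M(t) = 1462.6 − 854.6 × 0.1797 = 1309.0 Gt C.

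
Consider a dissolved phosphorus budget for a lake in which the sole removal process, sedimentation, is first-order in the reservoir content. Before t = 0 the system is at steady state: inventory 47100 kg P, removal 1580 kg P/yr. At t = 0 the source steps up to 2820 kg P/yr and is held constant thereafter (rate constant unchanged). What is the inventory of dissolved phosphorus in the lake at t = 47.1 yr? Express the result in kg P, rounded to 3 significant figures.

76500 kg P

The sink rate constant is k = F₀/M₀ = 1580/47100 = 0.03355 yr⁻¹.
Solving dM/dt = F₁ − kM with M(0) = M₀ gives M(t) = F₁/k + (M₀ − F₁/k)·e^(−kt).
F₁/k = 2820/0.03355 = 84065 kg P; kt = 0.03355 × 47.1 = 1.580, e^(−kt) = 0.2060.
M(47.1) = 84065 + (47100 − 84065) × 0.2060 = 84065 − 7614 = 76451 kg P.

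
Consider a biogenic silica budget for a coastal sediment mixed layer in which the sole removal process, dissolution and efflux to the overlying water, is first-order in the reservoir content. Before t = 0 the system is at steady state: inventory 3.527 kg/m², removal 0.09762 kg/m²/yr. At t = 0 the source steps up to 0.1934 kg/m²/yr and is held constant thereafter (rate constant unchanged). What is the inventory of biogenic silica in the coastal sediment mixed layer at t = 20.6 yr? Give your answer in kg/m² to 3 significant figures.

5.03 kg/m²

τ = M₀/F₀ = 3.527/0.09762 = 36.13 yr; rate constant k = 1/τ.
New steady state M_∞ = F₁/k = F₁·τ = 0.1934 × 36.13 = 6.9875 kg/m².
M(t) = M_∞ + (M₀ − M_∞)·e^(−t/τ); t/τ = 20.6/36.13 = 0.5702, so e^(−t/τ) = 0.5654.
M(t) = 6.9875 − 3.461 × 0.5654 = 5.0308 kg/m².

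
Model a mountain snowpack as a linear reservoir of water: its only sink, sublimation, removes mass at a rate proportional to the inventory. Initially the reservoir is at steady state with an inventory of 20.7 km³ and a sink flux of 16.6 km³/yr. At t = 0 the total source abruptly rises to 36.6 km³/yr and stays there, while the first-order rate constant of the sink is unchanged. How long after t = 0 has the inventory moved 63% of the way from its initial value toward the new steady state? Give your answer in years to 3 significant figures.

τ = M₀/F₀ = 20.7/16.6 = 1.247 yr.
The remaining gap fraction is e^(−t/τ); 63% covered ⇒ e^(−t/τ) = 0.370.
t = −τ ln(0.370) = 1.247 × 0.9943 = 1.240 yr.

1.24 yr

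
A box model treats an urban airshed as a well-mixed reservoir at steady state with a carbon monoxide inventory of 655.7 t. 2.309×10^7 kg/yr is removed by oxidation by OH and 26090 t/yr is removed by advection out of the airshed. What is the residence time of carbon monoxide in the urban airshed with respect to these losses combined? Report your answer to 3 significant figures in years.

Convert the oxidation by OH flux: 2.309×10^7 kg/yr = 23090 t/yr.
Total removal = 23090 + 26090 = 49180 t/yr.
τ = M / ΣF_out = 655.7 / 49180 = 0.01333 yr.

0.0133 yr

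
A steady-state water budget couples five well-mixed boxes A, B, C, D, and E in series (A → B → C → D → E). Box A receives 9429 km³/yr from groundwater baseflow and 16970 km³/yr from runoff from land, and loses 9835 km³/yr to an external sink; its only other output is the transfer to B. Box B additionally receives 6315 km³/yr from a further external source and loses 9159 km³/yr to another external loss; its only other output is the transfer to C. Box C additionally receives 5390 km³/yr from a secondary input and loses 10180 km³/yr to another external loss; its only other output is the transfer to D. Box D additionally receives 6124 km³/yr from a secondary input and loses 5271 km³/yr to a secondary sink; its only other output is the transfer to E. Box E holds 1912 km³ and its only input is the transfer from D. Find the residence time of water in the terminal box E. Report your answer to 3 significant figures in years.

0.195 yr

Box A: F(A→B) = (9429 + 16970) − 9835 = 16564 km³/yr.
Box B: F(B→C) = (16564 + 6315) − 9159 = 13720 km³/yr.
Box C: F(C→D) = (13720 + 5390) − 10180 = 8930.0 km³/yr.
Box D: F(D→E) = (8930.0 + 6124) − 5271 = 9783.0 km³/yr.
Box E throughput = its input = 9783.0 km³/yr; τ = 1912 / 9783.0 = 0.1954 yr.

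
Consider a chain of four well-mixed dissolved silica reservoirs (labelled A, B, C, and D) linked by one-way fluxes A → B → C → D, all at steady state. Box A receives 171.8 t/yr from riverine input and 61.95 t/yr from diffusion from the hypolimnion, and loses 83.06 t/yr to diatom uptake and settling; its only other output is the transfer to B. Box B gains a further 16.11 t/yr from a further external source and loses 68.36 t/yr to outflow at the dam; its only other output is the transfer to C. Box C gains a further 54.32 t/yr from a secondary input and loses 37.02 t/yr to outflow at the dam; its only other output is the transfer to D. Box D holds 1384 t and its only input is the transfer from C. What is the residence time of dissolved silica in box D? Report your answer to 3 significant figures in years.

12.0 yr

Box A: F(A→B) = (171.8 + 61.95) − 83.06 = 150.69 t/yr.
Box B: F(B→C) = (150.69 + 16.11) − 68.36 = 98.440 t/yr.
Box C: F(C→D) = (98.440 + 54.32) − 37.02 = 115.74 t/yr.
Box D throughput = its input = 115.74 t/yr; τ = 1384 / 115.74 = 11.96 yr.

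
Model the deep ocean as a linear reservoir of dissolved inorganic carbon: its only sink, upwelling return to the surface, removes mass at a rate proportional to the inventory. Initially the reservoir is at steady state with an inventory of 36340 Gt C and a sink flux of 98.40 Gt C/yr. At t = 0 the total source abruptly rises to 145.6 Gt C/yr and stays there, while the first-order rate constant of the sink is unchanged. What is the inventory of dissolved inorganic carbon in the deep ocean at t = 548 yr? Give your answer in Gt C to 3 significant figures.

Residence time τ = M₀/F₀ = 369.3 yr. The eventual steady state is M_∞ = M₀·(F₁/F₀) = 36340 × 145.6/98.40 = 53771 Gt C.
The anomaly ΔM(t) = M(t) − M_∞ decays as ΔM₀·e^(−t/τ) with ΔM₀ = 36340 − 53771 = −17430 Gt C.
At t = 548 yr, e^(−t/τ) = e^(−1.484) = 0.2268, so ΔM = −3953 Gt C and M = 53771 − 3953 = 49819 Gt C.

49800 Gt C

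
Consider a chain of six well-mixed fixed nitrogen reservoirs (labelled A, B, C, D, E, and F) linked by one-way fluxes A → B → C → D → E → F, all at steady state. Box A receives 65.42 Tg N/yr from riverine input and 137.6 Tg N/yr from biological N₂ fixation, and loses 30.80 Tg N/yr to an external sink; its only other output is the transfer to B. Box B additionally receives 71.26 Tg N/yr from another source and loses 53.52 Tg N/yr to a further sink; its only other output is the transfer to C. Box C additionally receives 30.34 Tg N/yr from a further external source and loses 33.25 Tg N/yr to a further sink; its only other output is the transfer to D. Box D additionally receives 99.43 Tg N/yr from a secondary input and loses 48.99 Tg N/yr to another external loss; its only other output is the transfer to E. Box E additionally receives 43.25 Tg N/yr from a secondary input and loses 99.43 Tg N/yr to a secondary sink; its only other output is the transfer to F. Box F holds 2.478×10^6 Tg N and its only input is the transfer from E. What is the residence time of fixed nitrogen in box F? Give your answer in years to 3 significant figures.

Box A: F(A→B) = (65.42 + 137.6) − 30.80 = 172.22 Tg N/yr.
Box B: F(B→C) = (172.22 + 71.26) − 53.52 = 189.96 Tg N/yr.
Box C: F(C→D) = (189.96 + 30.34) − 33.25 = 187.05 Tg N/yr.
Box D: F(D→E) = (187.05 + 99.43) − 48.99 = 237.49 Tg N/yr.
Box E: F(E→F) = (237.49 + 43.25) − 99.43 = 181.31 Tg N/yr.
Box F throughput = its input = 181.31 Tg N/yr; τ = 2.478×10^6 / 181.31 = 13670 yr.

13700 yr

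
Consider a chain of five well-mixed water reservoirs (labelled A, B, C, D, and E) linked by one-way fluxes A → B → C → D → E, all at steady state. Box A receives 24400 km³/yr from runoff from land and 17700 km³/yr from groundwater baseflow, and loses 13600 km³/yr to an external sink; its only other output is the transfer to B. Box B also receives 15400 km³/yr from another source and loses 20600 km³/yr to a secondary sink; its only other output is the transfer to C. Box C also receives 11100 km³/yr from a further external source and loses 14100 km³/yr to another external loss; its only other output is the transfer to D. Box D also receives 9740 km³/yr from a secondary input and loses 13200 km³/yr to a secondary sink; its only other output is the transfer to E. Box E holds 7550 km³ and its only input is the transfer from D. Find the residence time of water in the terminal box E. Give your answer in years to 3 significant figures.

Box A: F(A→B) = (24400 + 17700) − 13600 = 28500 km³/yr.
Box B: F(B→C) = (28500 + 15400) − 20600 = 23300 km³/yr.
Box C: F(C→D) = (23300 + 11100) − 14100 = 20300 km³/yr.
Box D: F(D→E) = (20300 + 9740) − 13200 = 16840 km³/yr.
Box E throughput = its input = 16840 km³/yr; τ = 7550 / 16840 = 0.4483 yr.

0.448 yr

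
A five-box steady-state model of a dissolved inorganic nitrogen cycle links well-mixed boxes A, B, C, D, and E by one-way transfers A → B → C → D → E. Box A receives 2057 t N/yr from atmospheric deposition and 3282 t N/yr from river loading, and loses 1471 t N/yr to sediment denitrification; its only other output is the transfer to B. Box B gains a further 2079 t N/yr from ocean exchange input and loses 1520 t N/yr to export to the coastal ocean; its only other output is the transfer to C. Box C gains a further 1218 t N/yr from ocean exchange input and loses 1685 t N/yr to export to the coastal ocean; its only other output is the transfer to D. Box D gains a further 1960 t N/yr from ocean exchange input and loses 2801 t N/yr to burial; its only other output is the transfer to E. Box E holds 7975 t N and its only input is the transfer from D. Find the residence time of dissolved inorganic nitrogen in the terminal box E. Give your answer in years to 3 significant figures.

2.56 yr

Box A: F(A→B) = (2057 + 3282) − 1471 = 3868.0 t N/yr.
Box B: F(B→C) = (3868.0 + 2079) − 1520 = 4427.0 t N/yr.
Box C: F(C→D) = (4427.0 + 1218) − 1685 = 3960.0 t N/yr.
Box D: F(D→E) = (3960.0 + 1960) − 2801 = 3119.0 t N/yr.
Box E throughput = its input = 3119.0 t N/yr; τ = 7975 / 3119.0 = 2.557 yr.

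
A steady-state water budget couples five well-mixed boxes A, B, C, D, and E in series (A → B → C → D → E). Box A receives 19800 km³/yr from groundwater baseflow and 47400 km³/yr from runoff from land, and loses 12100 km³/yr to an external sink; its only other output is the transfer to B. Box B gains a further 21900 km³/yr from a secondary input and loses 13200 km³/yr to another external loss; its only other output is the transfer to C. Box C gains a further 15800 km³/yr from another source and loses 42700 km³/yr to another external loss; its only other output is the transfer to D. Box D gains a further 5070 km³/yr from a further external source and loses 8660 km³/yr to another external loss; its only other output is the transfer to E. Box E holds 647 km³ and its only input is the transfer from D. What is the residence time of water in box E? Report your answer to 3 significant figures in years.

Box A: F(A→B) = (19800 + 47400) − 12100 = 55100 km³/yr.
Box B: F(B→C) = (55100 + 21900) − 13200 = 63800 km³/yr.
Box C: F(C→D) = (63800 + 15800) − 42700 = 36900 km³/yr.
Box D: F(D→E) = (36900 + 5070) − 8660 = 33310 km³/yr.
Box E throughput = its input = 33310 km³/yr; τ = 647 / 33310 = 0.01942 yr.

0.0194 yr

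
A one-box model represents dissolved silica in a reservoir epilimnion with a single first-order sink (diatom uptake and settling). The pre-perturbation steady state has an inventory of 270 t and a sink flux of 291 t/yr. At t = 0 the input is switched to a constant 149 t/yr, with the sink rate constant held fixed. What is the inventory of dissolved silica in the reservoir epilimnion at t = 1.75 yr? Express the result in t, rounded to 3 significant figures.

158 t

Residence time τ = M₀/F₀ = 0.9278 yr. The eventual steady state is M_∞ = M₀·(F₁/F₀) = 270 × 149/291 = 138.25 t.
The anomaly ΔM(t) = M(t) − M_∞ decays as ΔM₀·e^(−t/τ) with ΔM₀ = 270 − 138.25 = 131.8 t.
At t = 1.75 yr, e^(−t/τ) = e^(−1.886) = 0.1517, so ΔM = 19.98 t and M = 138.25 + 19.98 = 158.23 t.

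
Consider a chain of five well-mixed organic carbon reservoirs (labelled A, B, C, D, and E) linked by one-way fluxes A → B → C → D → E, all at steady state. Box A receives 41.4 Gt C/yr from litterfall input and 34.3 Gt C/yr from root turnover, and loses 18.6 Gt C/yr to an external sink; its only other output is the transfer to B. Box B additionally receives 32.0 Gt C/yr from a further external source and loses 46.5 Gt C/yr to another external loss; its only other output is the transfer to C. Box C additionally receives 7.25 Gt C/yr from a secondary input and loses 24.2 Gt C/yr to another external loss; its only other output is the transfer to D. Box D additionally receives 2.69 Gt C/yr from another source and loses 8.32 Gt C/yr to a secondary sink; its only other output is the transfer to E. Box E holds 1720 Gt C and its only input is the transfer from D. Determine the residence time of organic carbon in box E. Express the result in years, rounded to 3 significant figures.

Box A: F(A→B) = (41.4 + 34.3) − 18.6 = 57.100 Gt C/yr.
Box B: F(B→C) = (57.100 + 32.0) − 46.5 = 42.600 Gt C/yr.
Box C: F(C→D) = (42.600 + 7.25) − 24.2 = 25.650 Gt C/yr.
Box D: F(D→E) = (25.650 + 2.69) − 8.32 = 20.020 Gt C/yr.
Box E throughput = its input = 20.020 Gt C/yr; τ = 1720 / 20.020 = 85.91 yr.

85.9 yr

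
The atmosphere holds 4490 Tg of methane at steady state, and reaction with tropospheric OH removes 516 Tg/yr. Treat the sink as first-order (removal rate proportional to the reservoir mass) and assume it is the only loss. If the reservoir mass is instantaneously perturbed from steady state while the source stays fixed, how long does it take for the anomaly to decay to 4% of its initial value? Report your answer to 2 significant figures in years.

For a linear reservoir the anomaly decays as exp(−t/τ) with τ = M/F = 4490/516 = 8.702 yr.
exp(−t/τ) = 0.04 ⇒ t = −τ ln(0.04) = 8.702 × 3.219 = 28.01 yr.

28 yr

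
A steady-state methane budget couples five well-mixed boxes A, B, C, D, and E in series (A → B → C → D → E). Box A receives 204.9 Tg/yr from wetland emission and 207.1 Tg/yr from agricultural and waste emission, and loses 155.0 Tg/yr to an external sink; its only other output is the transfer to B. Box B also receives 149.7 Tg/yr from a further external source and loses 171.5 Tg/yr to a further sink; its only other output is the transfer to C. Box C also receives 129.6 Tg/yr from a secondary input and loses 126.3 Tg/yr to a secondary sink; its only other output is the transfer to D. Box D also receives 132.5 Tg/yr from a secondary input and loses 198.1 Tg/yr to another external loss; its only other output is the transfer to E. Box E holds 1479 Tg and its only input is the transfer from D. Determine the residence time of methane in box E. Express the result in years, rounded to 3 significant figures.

8.55 yr

Box A: F(A→B) = (204.9 + 207.1) − 155.0 = 257.00 Tg/yr.
Box B: F(B→C) = (257.00 + 149.7) − 171.5 = 235.20 Tg/yr.
Box C: F(C→D) = (235.20 + 129.6) − 126.3 = 238.50 Tg/yr.
Box D: F(D→E) = (238.50 + 132.5) − 198.1 = 172.90 Tg/yr.
Box E throughput = its input = 172.90 Tg/yr; τ = 1479 / 172.90 = 8.554 yr.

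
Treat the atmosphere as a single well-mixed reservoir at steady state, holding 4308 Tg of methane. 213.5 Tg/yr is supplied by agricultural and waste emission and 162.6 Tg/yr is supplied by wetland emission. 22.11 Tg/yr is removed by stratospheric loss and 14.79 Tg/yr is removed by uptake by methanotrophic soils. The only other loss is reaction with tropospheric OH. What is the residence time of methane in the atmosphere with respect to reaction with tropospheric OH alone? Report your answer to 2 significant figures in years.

13 yr

At steady state ΣF_in = ΣF_out.
ΣF_in = 213.5 + 162.6 = 376.10 Tg/yr.
Reaction with tropospheric OH flux = ΣF_in − (22.11 + 14.79) = 376.10 − 36.90 = 339.2 Tg/yr.
τ = M / F = 4308 / 339.2 = 12.70 yr.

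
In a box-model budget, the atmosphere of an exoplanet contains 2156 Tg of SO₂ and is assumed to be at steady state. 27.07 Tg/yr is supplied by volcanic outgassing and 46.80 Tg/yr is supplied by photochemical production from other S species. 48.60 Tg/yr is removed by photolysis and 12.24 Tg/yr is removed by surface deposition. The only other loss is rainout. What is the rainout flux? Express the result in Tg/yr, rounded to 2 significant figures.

At steady state ΣF_in = ΣF_out.
ΣF_in = 27.07 + 46.80 = 73.870 Tg/yr.
Rainout flux = ΣF_in − (48.60 + 12.24) = 73.870 − 60.84 = 13.03 Tg/yr.

13 Tg/yr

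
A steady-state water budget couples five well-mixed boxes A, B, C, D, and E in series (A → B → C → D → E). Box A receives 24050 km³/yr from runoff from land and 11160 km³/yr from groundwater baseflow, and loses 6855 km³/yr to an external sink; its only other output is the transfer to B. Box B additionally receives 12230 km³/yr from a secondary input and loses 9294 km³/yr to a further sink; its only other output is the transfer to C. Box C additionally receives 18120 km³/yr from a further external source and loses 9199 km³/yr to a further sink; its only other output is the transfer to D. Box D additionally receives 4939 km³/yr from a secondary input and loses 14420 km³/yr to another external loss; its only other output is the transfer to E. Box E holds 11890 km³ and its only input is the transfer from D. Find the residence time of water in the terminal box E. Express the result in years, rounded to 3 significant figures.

0.387 yr

Box A: F(A→B) = (24050 + 11160) − 6855 = 28355 km³/yr.
Box B: F(B→C) = (28355 + 12230) − 9294 = 31291 km³/yr.
Box C: F(C→D) = (31291 + 18120) − 9199 = 40212 km³/yr.
Box D: F(D→E) = (40212 + 4939) − 14420 = 30731 km³/yr.
Box E throughput = its input = 30731 km³/yr; τ = 11890 / 30731 = 0.3869 yr.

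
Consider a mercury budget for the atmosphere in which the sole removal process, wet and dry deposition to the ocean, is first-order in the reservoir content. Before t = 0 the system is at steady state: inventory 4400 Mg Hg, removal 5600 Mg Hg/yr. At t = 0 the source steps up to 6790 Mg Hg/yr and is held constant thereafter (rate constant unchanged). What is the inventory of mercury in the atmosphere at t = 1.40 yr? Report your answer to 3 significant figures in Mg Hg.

5180 Mg Hg

Residence time τ = M₀/F₀ = 0.7857 yr. The eventual steady state is M_∞ = M₀·(F₁/F₀) = 4400 × 6790/5600 = 5335.0 Mg Hg.
The anomaly ΔM(t) = M(t) − M_∞ decays as ΔM₀·e^(−t/τ) with ΔM₀ = 4400 − 5335.0 = −935.0 Mg Hg.
At t = 1.40 yr, e^(−t/τ) = e^(−1.782) = 0.1683, so ΔM = −157.4 Mg Hg and M = 5335.0 − 157.4 = 5177.6 Mg Hg.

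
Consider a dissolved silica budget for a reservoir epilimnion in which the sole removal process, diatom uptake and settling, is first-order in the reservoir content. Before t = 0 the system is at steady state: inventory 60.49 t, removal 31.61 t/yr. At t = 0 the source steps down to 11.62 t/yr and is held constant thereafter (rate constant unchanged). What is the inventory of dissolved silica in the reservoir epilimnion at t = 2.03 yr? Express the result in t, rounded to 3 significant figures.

τ = M₀/F₀ = 60.49/31.61 = 1.914 yr; rate constant k = 1/τ.
New steady state M_∞ = F₁/k = F₁·τ = 11.62 × 1.914 = 22.236 t.
M(t) = M_∞ + (M₀ − M_∞)·e^(−t/τ); t/τ = 2.03/1.914 = 1.061, so e^(−t/τ) = 0.3462.
M(t) = 22.236 + 38.25 × 0.3462 = 35.479 t.

35.5 t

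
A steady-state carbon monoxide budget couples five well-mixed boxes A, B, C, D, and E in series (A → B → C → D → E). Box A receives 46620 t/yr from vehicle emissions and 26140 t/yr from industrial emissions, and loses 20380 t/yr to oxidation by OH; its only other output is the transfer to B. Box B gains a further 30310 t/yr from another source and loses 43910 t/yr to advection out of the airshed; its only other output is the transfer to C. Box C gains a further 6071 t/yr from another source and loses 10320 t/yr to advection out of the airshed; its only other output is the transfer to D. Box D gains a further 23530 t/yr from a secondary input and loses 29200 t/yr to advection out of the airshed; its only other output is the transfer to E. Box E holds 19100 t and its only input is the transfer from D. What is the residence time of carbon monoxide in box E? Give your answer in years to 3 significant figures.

Box A: F(A→B) = (46620 + 26140) − 20380 = 52380 t/yr.
Box B: F(B→C) = (52380 + 30310) − 43910 = 38780 t/yr.
Box C: F(C→D) = (38780 + 6071) − 10320 = 34531 t/yr.
Box D: F(D→E) = (34531 + 23530) − 29200 = 28861 t/yr.
Box E throughput = its input = 28861 t/yr; τ = 19100 / 28861 = 0.6618 yr.

0.662 yr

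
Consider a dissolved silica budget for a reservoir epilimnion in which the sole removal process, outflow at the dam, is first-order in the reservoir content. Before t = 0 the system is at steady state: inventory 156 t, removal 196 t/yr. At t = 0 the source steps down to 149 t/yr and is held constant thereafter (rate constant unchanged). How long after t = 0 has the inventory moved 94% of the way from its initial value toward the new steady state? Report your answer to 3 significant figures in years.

2.24 yr

τ = M₀/F₀ = 156/196 = 0.7959 yr.
The remaining gap fraction is e^(−t/τ); 94% covered ⇒ e^(−t/τ) = 0.0600.
t = −τ ln(0.0600) = 0.7959 × 2.813 = 2.239 yr.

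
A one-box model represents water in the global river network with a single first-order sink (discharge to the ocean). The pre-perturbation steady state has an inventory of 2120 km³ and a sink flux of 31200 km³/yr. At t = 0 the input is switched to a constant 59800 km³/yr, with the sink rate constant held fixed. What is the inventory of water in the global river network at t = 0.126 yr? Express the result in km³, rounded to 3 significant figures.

τ = M₀/F₀ = 2120/31200 = 0.06795 yr; rate constant k = 1/τ.
New steady state M_∞ = F₁/k = F₁·τ = 59800 × 0.06795 = 4063.3 km³.
M(t) = M_∞ + (M₀ − M_∞)·e^(−t/τ); t/τ = 0.126/0.06795 = 1.854, so e^(−t/τ) = 0.1566.
M(t) = 4063.3 − 1943 × 0.1566 = 3759.1 km³.

3760 km³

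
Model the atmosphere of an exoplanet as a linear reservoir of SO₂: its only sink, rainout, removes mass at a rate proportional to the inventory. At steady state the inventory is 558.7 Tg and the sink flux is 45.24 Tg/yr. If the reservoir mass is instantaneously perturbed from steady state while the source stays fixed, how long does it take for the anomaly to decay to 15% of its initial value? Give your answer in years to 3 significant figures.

23.4 yr

For a linear reservoir the anomaly decays as exp(−t/τ) with τ = M/F = 558.7/45.24 = 12.35 yr.
exp(−t/τ) = 0.15 ⇒ t = −τ ln(0.15) = 12.35 × 1.897 = 23.43 yr.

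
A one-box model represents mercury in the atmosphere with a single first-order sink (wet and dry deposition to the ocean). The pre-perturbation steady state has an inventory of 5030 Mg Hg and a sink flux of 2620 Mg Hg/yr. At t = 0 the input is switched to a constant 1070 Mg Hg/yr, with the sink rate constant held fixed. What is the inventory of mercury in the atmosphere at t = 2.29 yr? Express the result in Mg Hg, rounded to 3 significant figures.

2960 Mg Hg

The sink rate constant is k = F₀/M₀ = 2620/5030 = 0.5209 yr⁻¹.
Solving dM/dt = F₁ − kM with M(0) = M₀ gives M(t) = F₁/k + (M₀ − F₁/k)·e^(−kt).
F₁/k = 1070/0.5209 = 2054.2 Mg Hg; kt = 0.5209 × 2.29 = 1.193, e^(−kt) = 0.3034.
M(2.29) = 2054.2 + (5030 − 2054.2) × 0.3034 = 2054.2 + 902.8 = 2957.0 Mg Hg.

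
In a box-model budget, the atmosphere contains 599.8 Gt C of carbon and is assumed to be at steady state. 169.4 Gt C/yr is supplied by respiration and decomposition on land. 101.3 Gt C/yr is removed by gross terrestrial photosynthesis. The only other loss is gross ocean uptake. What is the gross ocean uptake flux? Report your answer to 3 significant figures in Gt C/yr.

68.1 Gt C/yr

At steady state ΣF_in = ΣF_out.
ΣF_in = 169.40 Gt C/yr.
Gross ocean uptake flux = ΣF_in − (101.3) = 169.40 − 101.3 = 68.10 Gt C/yr.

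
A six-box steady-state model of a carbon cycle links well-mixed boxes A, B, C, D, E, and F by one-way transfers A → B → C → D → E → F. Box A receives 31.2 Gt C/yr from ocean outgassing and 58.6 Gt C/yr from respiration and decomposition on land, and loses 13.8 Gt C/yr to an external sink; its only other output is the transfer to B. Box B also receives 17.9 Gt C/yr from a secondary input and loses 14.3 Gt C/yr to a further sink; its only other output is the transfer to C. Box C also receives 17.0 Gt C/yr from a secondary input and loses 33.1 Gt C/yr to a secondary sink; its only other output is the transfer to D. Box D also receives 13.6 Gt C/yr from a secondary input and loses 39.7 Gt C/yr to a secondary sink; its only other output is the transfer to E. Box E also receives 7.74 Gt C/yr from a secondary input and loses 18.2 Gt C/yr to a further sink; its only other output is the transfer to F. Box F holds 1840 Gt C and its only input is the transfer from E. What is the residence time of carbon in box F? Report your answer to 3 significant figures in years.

Box A: F(A→B) = (31.2 + 58.6) − 13.8 = 76.000 Gt C/yr.
Box B: F(B→C) = (76.000 + 17.9) − 14.3 = 79.600 Gt C/yr.
Box C: F(C→D) = (79.600 + 17.0) − 33.1 = 63.500 Gt C/yr.
Box D: F(D→E) = (63.500 + 13.6) − 39.7 = 37.400 Gt C/yr.
Box E: F(E→F) = (37.400 + 7.74) − 18.2 = 26.940 Gt C/yr.
Box F throughput = its input = 26.940 Gt C/yr; τ = 1840 / 26.940 = 68.30 yr.

68.3 yr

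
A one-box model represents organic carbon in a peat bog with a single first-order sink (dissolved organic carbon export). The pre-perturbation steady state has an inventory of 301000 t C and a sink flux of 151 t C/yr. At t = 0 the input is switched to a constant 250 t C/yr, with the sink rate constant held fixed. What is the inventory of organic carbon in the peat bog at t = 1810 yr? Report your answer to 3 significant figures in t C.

419000 t C

Residence time τ = M₀/F₀ = 1993 yr. The eventual steady state is M_∞ = M₀·(F₁/F₀) = 301000 × 250/151 = 498340 t C.
The anomaly ΔM(t) = M(t) − M_∞ decays as ΔM₀·e^(−t/τ) with ΔM₀ = 301000 − 498340 = −197300 t C.
At t = 1810 yr, e^(−t/τ) = e^(−0.9080) = 0.4033, so ΔM = −79590 t C and M = 498340 − 79590 = 418750 t C.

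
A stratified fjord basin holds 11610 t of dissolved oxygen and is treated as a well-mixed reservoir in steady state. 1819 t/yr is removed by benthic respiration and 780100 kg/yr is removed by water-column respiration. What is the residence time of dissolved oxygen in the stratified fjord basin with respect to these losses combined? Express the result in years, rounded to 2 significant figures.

Convert the water-column respiration flux: 780100 kg/yr = 780.1 t/yr.
Total removal = 1819 + 780.1 = 2599.1 t/yr.
τ = M / ΣF_out = 11610 / 2599.1 = 4.467 yr.

4.5 yr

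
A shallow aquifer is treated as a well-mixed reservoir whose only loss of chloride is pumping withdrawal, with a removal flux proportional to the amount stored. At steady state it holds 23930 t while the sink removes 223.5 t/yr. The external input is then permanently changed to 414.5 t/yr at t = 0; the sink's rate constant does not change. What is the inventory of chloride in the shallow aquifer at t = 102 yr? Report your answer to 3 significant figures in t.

Residence time τ = M₀/F₀ = 107.1 yr. The eventual steady state is M_∞ = M₀·(F₁/F₀) = 23930 × 414.5/223.5 = 44380 t.
The anomaly ΔM(t) = M(t) − M_∞ decays as ΔM₀·e^(−t/τ) with ΔM₀ = 23930 − 44380 = −20450 t.
At t = 102 yr, e^(−t/τ) = e^(−0.9527) = 0.3857, so ΔM = −7888 t and M = 44380 − 7888 = 36492 t.

36500 t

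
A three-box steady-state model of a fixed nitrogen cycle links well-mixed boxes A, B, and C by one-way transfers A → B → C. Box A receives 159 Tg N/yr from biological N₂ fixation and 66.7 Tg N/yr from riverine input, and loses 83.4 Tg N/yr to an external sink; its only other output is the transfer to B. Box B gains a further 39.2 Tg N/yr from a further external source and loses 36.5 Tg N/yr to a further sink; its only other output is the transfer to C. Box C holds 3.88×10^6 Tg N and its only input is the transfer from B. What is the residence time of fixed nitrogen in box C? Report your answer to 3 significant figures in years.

26800 yr

Box A: F(A→B) = (159 + 66.7) − 83.4 = 142.30 Tg N/yr.
Box B: F(B→C) = (142.30 + 39.2) − 36.5 = 145.00 Tg N/yr.
Box C throughput = its input = 145.00 Tg N/yr; τ = 3.88×10^6 / 145.00 = 26760 yr.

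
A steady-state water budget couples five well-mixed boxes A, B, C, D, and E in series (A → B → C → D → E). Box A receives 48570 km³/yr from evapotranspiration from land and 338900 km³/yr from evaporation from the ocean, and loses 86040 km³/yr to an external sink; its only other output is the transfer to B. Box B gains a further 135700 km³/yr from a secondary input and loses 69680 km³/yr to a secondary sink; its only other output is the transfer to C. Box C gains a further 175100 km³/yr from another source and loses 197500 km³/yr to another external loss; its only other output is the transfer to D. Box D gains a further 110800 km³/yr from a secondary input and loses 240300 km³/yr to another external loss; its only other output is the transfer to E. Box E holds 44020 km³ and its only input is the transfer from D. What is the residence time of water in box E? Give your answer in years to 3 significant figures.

0.204 yr

Box A: F(A→B) = (48570 + 338900) − 86040 = 301430 km³/yr.
Box B: F(B→C) = (301430 + 135700) − 69680 = 367450 km³/yr.
Box C: F(C→D) = (367450 + 175100) − 197500 = 345050 km³/yr.
Box D: F(D→E) = (345050 + 110800) − 240300 = 215550 km³/yr.
Box E throughput = its input = 215550 km³/yr; τ = 44020 / 215550 = 0.2042 yr.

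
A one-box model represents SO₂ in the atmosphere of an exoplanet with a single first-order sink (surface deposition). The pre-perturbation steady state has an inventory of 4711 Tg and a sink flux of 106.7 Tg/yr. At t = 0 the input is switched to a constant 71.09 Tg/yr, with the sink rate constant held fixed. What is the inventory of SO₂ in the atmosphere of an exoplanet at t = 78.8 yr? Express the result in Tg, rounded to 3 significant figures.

The sink rate constant is k = F₀/M₀ = 106.7/4711 = 0.02265 yr⁻¹.
Solving dM/dt = F₁ − kM with M(0) = M₀ gives M(t) = F₁/k + (M₀ − F₁/k)·e^(−kt).
F₁/k = 71.09/0.02265 = 3138.8 Tg; kt = 0.02265 × 78.8 = 1.785, e^(−kt) = 0.1678.
M(78.8) = 3138.8 + (4711 − 3138.8) × 0.1678 = 3138.8 + 263.9 = 3402.6 Tg.

3400 Tg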